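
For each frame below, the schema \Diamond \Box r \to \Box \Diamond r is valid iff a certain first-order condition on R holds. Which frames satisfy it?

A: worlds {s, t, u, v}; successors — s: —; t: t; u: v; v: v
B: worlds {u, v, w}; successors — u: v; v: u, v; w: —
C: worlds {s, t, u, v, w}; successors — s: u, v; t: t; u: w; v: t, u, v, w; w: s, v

This is the axiom for convergence; its first-order frame correspondent is \forall x \forall y \forall z (Rxy \wedge Rxz \to \exists w (Ryw \wedge Rzw)).
A: holds.
B: holds.
C: fails — Rvw and Rvt but w and t have no common successor.

A, B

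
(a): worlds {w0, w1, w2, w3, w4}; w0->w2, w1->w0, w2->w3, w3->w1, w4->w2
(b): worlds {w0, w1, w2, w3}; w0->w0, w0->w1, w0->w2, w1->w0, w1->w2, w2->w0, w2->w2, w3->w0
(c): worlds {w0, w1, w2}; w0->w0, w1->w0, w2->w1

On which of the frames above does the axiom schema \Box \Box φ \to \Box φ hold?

(b)

Frame correspondent (Sahlqvist): \forall x \forall y (Rxy \to \exists z (Rxz \wedge Rzy)) — i.e. density.
(a): fails — Rw1w0 but no z with Rw1z and Rzw0.
(b): holds.
(c): fails — Rw2w1 but no z with Rw2z and Rzw1.
Valid on: (b).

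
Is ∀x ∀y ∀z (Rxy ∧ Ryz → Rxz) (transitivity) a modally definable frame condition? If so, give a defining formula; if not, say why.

This is a Sahlqvist condition; the 4 axiom □r → □□r defines it.
Suppose □r→□□r is valid. Take Rxy, Ryz and set V(r)={w : Rxw}. Then □r at x, so □□r at x, so □r at y, so r at z, i.e. Rxz.

Yes — defined by □r → □□r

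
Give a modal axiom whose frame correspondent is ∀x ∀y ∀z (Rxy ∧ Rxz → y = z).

◇ψ → □ψ

A defining formula is ◇ψ → □ψ (the CD axiom).
Suppose ◇ψ→□ψ is valid. Take Rxy, Rxz and set V(ψ)={y}. Then ◇ψ at x, so □ψ at x, so ψ at z, i.e. z=y.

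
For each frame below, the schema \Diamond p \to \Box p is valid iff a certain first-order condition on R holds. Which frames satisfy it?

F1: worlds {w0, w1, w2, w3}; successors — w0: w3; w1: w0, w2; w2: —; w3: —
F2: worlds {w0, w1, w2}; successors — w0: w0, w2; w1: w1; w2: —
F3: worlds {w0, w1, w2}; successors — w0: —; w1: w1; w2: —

F3

Frame correspondent (Sahlqvist): \forall x \forall y \forall z (Rxy \wedge Rxz \to y = z) — i.e. partial functionality.
F1: fails — w1 sees both w0 and w2.
F2: fails — w0 sees both w0 and w2.
F3: condition met.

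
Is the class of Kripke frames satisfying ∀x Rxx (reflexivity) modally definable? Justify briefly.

Yes, by □r → r

The condition is reflexivity. A defining modal formula is □r → r.
Suppose □r→r is valid. At any x set V(r)={w : Rxw}. Then □r holds at x, so r holds at x, i.e. Rxx.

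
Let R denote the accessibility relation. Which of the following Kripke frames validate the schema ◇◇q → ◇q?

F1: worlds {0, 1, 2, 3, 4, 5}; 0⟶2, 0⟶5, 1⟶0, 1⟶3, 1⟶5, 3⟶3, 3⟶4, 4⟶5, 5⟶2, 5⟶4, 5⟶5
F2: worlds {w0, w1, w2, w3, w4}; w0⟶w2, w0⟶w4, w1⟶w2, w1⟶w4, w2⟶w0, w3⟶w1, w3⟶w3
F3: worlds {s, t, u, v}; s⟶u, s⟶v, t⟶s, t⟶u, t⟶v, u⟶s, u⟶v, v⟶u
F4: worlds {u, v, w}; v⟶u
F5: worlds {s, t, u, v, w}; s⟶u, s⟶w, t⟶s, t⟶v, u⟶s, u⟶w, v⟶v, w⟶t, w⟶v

This is the axiom for transitivity; its first-order frame correspondent is ∀x ∀y ∀z (Rxy ∧ Ryz → Rxz).
F1: fails — R10 and R02 but not R12.
F2: fails — Rw1w2 and Rw2w0 but not Rw1w0.
F3: fails — Ruv and Rvu but not Ruu.
F4: holds.
F5: fails — Rwt and Rts but not Rws.
Valid on: F4.

F4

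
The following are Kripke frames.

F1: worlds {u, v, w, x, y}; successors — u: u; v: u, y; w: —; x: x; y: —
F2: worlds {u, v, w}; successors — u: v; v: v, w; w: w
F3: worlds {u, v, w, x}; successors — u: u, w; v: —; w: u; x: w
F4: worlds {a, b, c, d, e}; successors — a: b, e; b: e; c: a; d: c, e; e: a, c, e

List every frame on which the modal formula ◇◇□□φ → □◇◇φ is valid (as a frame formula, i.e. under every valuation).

The schema corresponds to a generalized confluence (Geach) condition: ∀x ∀y ∀z ((xR²y ∧ xRz) → ∃w (yR²w ∧ zR²w)).
F1: fails — vR²u, vRy but no t with uR²t and yR²t.
F2: ✓.
F3: ✓.
F4: ✓.

F2, F3, F4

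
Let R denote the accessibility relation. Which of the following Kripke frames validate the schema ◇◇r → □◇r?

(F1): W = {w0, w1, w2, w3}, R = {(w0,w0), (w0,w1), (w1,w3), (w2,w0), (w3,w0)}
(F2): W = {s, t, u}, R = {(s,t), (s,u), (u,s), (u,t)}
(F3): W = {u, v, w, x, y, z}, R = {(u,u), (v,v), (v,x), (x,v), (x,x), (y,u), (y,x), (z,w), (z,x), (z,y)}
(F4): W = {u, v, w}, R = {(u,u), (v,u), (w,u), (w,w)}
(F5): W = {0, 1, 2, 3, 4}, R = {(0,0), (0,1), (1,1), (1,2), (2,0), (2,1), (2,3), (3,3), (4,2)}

This is the axiom for a generalized confluence (Geach) condition; its first-order frame correspondent is ∀x ∀y ∀z ((xR²y ∧ xRz) → ∃w (y = w ∧ zRw)).
(F1): fails — w0R²w0, w0Rw1 but no w with w0=w and w1Rw.
(F2): fails — sR²s, sRt but no w with s=w and tRw.
(F3): fails — yR²u, yRx but no t with u=t and xRt.
(F4): fails — wR²w, wRu but no t with w=t and uRt.
(F5): fails — 0R²0, 0R1 but no w with 0=w and 1Rw.

none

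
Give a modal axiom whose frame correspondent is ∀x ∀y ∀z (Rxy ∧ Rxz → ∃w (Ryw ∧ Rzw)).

The condition is convergence. The .2 schema ◇□s → □◇s defines it.
Suppose ◇□s→□◇s is valid. Take Rxy, Rxz and set V(s)={w : Ryw}. Then □s at y so ◇□s at x, so □◇s at x, so ◇s at z, giving w with Rzw and Ryw.

◇□s → □◇s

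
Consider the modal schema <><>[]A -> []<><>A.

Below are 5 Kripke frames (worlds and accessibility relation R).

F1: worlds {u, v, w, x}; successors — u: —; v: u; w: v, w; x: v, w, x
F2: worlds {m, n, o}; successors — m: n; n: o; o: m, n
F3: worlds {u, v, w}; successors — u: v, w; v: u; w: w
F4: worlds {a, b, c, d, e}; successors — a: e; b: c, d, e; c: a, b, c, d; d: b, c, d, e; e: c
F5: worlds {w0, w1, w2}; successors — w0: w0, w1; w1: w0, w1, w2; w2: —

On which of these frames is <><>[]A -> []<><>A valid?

F3

This is the axiom for a generalized confluence (Geach) condition; its first-order frame correspondent is forall x forall y forall z ((x R^2 y & xRz) -> exists w (yRw & z R^2 w)).
F1: fails — wR²u, wRv but no t with uRt and vR²t.
F2: fails — oR²n, oRn but no w with nRw and nR²w.
F3: ✓.
F4: fails — bR²a, bRe but no w with aRw and eR²w.
F5: fails — w0R²w2, w0Rw0 but no w with w2Rw and w0R²w.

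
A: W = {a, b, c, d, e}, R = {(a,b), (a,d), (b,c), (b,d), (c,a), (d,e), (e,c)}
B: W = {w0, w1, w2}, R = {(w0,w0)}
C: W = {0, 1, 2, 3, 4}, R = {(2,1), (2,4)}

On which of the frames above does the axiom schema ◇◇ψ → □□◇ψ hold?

The schema corresponds to a generalized confluence (Geach) condition: ∀x ∀y ∀z ((xR²y ∧ xR²z) → ∃w (y = w ∧ zRw)).
A: fails — aR²c, aR²c but no w with c=w and cRw.
B: holds.
C: holds.
Valid on: B, C.

B, C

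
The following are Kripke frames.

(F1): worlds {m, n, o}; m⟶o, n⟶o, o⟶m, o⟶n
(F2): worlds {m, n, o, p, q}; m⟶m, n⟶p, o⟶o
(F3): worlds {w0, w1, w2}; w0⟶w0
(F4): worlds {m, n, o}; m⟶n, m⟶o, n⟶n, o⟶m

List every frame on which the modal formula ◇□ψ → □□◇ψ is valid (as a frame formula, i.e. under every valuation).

(F2), (F3)

Frame correspondent (Sahlqvist): ∀x ∀y ∀z ((xRy ∧ xR²z) → ∃w (yRw ∧ zRw)) — i.e. a generalized confluence (Geach) condition.
(F1): fails — mRo, mR²m but no w with oRw and mRw.
(F2): satisfies the condition.
(F3): satisfies the condition.
(F4): fails — mRo, mR²m but no w with oRw and mRw.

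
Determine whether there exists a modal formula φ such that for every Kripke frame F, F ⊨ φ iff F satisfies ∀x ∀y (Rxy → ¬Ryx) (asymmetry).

Modal frame validity is preserved under surjective bounded morphisms.
The 5-cycle (worlds 0,1,2,3,4 with 0→1→2→3→4→0) is asymmetric. Mapping every world to a single reflexive point • is a surjective bounded morphism, and the reflexive point is not asymmetric (R•• but asymmetry requires ¬R••).
So no modal formula (or set of formulas) defines exactly the asymmetric frames.

No — not modally definable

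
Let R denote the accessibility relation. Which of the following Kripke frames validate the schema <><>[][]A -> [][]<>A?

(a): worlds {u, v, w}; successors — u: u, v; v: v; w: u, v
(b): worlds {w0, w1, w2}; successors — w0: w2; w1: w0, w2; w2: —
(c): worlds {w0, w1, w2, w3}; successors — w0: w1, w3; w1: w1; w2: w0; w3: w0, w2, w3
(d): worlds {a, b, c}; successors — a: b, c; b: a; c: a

(a)

This is the axiom for a generalized confluence (Geach) condition; its first-order frame correspondent is forall x forall y forall z ((x R^2 y & x R^2 z) -> exists w (y R^2 w & zRw)).
(a): satisfies the condition.
(b): fails — w1R²w2, w1R²w2 but no w with w2R²w and w2Rw.
(c): fails — w0R²w1, w0R²w2 but no w with w1R²w and w2Rw.
(d): fails — aR²a, aR²a but no w with aR²w and aRw.
Valid on: (a).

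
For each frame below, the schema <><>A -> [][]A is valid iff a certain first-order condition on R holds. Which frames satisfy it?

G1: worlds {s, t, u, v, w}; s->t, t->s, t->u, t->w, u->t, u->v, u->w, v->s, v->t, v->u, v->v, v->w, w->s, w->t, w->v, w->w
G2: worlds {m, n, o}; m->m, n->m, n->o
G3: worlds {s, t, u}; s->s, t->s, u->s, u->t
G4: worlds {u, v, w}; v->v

G2, G3, G4

The schema corresponds to a generalized confluence (Geach) condition: forall x forall y forall z ((x R^2 y & x R^2 z) -> exists w (y = w & z = w)).
G1: fails — sR²s, sR²u but s ≠ u.
G2: holds.
G3: holds.
G4: holds.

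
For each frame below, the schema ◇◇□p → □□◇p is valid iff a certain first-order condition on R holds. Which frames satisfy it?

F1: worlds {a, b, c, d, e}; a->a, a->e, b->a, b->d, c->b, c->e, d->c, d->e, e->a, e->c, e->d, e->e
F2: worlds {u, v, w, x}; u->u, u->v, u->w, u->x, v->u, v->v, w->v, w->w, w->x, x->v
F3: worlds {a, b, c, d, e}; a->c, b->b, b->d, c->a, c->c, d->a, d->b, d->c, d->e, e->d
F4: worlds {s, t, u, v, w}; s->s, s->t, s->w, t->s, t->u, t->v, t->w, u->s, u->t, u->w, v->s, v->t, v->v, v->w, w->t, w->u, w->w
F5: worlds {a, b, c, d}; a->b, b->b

F2, F4, F5

This is the axiom for a generalized confluence (Geach) condition; its first-order frame correspondent is ∀x ∀y ∀z ((xR²y ∧ xR²z) → ∃w (yRw ∧ zRw)).
F1: fails — dR²b, dR²c but no w with bRw and cRw.
F2: holds.
F3: fails — bR²a, bR²b but no w with aRw and bRw.
F4: holds.
F5: holds.
Valid on: F2, F4, F5.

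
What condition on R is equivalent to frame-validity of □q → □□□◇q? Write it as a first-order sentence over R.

This is a Sahlqvist (Geach-type) schema ◇^0□^1q → □^3◇^1q.
Minimal-valuation argument: fix x; take any y with xR^0y and any z with xR^3z. Set V(q) to the set of worlds R-reachable from y in exactly 1 step. Then □^1q holds at y, so the antecedent holds at x; validity forces ◇^1q at z, giving a w with zR^1w and yR^1w.
First-order correspondent: ∀x ∀z (xR³z → ∃w (xRw ∧ zRw)).

∀x ∀z (xR³z → ∃w (xRw ∧ zRw))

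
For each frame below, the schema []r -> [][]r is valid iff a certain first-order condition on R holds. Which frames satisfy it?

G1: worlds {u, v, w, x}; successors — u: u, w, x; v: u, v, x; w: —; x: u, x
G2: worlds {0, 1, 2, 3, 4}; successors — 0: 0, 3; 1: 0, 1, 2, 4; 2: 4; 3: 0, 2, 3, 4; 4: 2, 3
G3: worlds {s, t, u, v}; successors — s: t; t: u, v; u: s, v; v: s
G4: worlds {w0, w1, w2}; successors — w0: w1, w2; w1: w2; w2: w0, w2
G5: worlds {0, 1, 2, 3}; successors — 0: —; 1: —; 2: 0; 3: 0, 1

The schema corresponds to transitivity: forall x forall y forall z (Rxy & Ryz -> Rxz).
G1: fails — Rvu and Ruw but not Rvw.
G2: fails — R10 and R03 but not R13.
G3: fails — Rtv and Rvs but not Rts.
G4: fails — Rw1w2 and Rw2w0 but not Rw1w0.
G5: ✓.
Valid on: G5.

G5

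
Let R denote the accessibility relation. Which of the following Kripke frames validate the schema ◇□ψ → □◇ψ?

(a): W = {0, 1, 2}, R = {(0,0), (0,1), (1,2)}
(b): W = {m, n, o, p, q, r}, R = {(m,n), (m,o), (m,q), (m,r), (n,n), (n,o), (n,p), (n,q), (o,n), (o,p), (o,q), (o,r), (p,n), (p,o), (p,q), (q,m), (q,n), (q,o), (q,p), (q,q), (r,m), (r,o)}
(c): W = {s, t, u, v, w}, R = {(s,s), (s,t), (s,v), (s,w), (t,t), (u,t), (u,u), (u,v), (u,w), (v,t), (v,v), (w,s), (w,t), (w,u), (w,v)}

The schema corresponds to convergence: ∀x ∀y ∀z (Rxy ∧ Rxz → ∃w (Ryw ∧ Rzw)).
(a): fails — R00 and R01 but 0 and 1 have no common successor.
(b): fails — Rmr and Rmo but r and o have no common successor.
(c): holds.

(c)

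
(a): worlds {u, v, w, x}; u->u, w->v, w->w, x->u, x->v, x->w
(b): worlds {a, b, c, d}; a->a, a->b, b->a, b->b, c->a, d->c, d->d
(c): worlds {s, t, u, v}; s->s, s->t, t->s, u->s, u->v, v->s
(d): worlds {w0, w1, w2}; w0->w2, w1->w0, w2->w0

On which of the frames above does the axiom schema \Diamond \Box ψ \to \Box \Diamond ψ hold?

(c), (d)

This is the axiom for convergence; its first-order frame correspondent is \forall x \forall y \forall z (Rxy \wedge Rxz \to \exists w (Ryw \wedge Rzw)).
(a): fails — Rww and Rwv but w and v have no common successor.
(b): fails — Rdc and Rdd but c and d have no common successor.
(c): ✓.
(d): ✓.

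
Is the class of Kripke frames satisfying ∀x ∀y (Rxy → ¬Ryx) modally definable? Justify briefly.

If a class were modally definable it would be closed under surjective bounded morphisms (Goldblatt–Thomason).
The 5-cycle (worlds w0,w1,w2,w3,w4 with w0→w1→w2→w3→w4→w0) is asymmetric. Mapping every world to a single reflexive point • is a surjective bounded morphism, and the reflexive point is not asymmetric (R•• but asymmetry requires ¬R••).
So no modal formula (or set of formulas) defines exactly the asymmetric frames.

Not modally definable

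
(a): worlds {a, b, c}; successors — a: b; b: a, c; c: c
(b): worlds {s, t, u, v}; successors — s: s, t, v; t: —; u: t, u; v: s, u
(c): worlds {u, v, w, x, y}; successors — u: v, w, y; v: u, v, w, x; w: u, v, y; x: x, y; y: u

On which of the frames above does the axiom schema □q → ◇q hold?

This is the axiom for seriality; its first-order frame correspondent is ∀x ∃y Rxy.
(a): ✓.
(b): fails — world t has no successor.
(c): ✓.

(a), (c)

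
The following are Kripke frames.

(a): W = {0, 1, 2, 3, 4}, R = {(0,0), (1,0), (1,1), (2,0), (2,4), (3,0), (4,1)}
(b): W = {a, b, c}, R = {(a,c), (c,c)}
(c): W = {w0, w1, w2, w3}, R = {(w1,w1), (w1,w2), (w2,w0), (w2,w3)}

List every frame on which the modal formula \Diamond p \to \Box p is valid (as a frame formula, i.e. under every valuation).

(b)

This is the axiom for partial functionality; its first-order frame correspondent is \forall x \forall y \forall z (Rxy \wedge Rxz \to y = z).
(a): fails — 1 sees both 0 and 1.
(b): satisfies the condition.
(c): fails — w1 sees both w1 and w2.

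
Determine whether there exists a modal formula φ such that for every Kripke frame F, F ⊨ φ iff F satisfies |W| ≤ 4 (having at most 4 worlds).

Not definable by any modal formula

Any modally definable frame class is closed under disjoint unions.
Any modal formula valid on each of 5 disjoint one-world frames is valid on their disjoint union (validity is preserved under disjoint unions). Each one-world frame has |W|=1≤4, but the union has |W|=5.
Hence having at most 4 worlds is not modally definable.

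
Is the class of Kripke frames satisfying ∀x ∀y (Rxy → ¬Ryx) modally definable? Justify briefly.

Any modally definable frame class is closed under surjective bounded morphisms.
The 4-cycle (worlds s,t,u,v with s→t→u→v→s) is asymmetric. Mapping every world to a single reflexive point • is a surjective bounded morphism, and the reflexive point is not asymmetric (R•• but asymmetry requires ¬R••).
So the class is not modally definable.

No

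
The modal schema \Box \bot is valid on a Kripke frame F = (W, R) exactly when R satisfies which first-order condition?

This is the Ver axiom.
Its frame correspondent is emptiness of R — \forall x \forall y \neg Rxy.

emptiness of R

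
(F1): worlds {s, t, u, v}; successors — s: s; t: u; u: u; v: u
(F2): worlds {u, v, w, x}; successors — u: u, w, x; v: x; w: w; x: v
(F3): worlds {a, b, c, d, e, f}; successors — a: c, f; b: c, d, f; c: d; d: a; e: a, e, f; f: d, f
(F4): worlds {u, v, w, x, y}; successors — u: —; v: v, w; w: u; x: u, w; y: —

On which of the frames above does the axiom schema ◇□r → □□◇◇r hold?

The schema corresponds to a generalized confluence (Geach) condition: ∀x ∀y ∀z ((xRy ∧ xR²z) → ∃w (yRw ∧ zR²w)).
(F1): condition met.
(F2): fails — uRu, uR²v but no t with uRt and vR²t.
(F3): fails — aRc, aR²d but no w with cRw and dR²w.
(F4): fails — vRv, vR²u but no t with vRt and uR²t.
Valid on: (F1).

(F1)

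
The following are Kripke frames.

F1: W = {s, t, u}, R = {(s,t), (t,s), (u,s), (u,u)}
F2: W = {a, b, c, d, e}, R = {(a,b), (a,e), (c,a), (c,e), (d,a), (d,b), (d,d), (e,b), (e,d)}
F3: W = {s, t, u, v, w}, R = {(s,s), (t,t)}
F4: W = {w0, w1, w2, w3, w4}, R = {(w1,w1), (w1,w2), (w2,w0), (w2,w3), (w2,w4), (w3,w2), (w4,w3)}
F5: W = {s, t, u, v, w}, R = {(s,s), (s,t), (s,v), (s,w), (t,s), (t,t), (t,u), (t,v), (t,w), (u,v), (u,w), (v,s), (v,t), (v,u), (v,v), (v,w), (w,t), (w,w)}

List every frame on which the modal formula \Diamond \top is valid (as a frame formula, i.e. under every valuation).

F1, F5

The schema corresponds to seriality: \forall x \exists y Rxy.
F1: condition met.
F2: fails — world b has no successor.
F3: fails — world u has no successor.
F4: fails — world w0 has no successor.
F5: condition met.
Valid on: F1, F5.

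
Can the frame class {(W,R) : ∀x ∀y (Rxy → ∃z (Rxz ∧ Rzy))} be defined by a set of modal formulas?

Yes, by □□p → □p

This is a Sahlqvist condition; the C4 axiom □□p → □p defines it.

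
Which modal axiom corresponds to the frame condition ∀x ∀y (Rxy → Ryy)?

□(□r → r)

The condition is shift-reflexivity. The T□ schema □(□r → r) defines it.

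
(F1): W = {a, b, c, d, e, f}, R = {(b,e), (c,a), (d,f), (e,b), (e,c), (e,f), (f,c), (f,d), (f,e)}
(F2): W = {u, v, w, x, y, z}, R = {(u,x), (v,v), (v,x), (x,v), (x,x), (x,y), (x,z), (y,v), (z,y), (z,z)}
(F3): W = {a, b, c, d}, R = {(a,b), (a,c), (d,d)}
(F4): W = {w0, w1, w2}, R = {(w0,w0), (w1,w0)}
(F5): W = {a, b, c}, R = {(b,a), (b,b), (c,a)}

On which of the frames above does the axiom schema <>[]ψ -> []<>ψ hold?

(F4)

Frame correspondent (Sahlqvist): forall x forall y forall z (Rxy & Rxz -> exists w (Ryw & Rzw)) — i.e. convergence.
(F1): fails — Rca and Rca but a and a have no common successor.
(F2): fails — Rxy and Rxz but y and z have no common successor.
(F3): fails — Rac and Rac but c and c have no common successor.
(F4): satisfies the condition.
(F5): fails — Rba and Rba but a and a have no common successor.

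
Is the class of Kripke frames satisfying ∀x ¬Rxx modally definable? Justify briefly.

Modal frame validity is preserved under surjective bounded morphisms.
The 2-cycle (worlds a,b with a→b→a) is irreflexive, and the map sending every world to a single reflexive point • is a surjective bounded morphism (forth: every edge maps to (•,•); back: every world has a successor). So any modal formula valid on the 2-cycle is also valid on the reflexive point, which is not irreflexive.
So no modal formula (or set of formulas) defines exactly the irreflexive frames.

No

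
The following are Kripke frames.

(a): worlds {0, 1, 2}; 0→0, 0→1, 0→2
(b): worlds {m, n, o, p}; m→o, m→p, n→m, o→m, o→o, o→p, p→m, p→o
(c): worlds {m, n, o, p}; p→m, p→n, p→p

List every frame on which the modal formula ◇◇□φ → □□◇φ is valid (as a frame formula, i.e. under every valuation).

(b)

Frame correspondent (Sahlqvist): ∀x ∀y ∀z ((xR²y ∧ xR²z) → ∃w (yRw ∧ zRw)) — i.e. a generalized confluence (Geach) condition.
(a): fails — 0R²0, 0R²1 but no w with 0Rw and 1Rw.
(b): holds.
(c): fails — pR²m, pR²m but no w with mRw and mRw.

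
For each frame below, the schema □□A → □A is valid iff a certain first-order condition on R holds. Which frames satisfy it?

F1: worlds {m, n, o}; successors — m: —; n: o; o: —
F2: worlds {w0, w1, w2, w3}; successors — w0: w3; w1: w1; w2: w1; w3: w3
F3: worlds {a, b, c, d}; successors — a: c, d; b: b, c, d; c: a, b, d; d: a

The schema corresponds to density: ∀x ∀y (Rxy → ∃z (Rxz ∧ Rzy)).
F1: fails — Rno but no z with Rnz and Rzo.
F2: satisfies the condition.
F3: fails — Rac but no z with Raz and Rzc.

F2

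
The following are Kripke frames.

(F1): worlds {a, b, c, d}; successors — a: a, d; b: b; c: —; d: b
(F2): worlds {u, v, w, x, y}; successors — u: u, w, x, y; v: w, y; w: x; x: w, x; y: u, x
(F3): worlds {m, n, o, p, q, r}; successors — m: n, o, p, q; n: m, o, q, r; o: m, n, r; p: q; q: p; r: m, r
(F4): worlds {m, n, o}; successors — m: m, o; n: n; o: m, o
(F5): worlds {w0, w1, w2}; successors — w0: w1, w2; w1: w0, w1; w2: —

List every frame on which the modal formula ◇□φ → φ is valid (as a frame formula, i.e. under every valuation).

Frame correspondent (Sahlqvist): ∀x ∀y (Rxy → Ryx) — i.e. symmetry.
(F1): fails — Rdb but not Rbd.
(F2): fails — Ryx but not Rxy.
(F3): fails — Rnr but not Rrn.
(F4): condition met.
(F5): fails — Rw0w2 but not Rw2w0.

(F4)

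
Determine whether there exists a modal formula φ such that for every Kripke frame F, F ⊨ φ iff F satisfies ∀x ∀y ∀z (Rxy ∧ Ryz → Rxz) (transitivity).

This is a Sahlqvist condition; the 4 axiom □q → □□q defines it.
Suppose □q→□□q is valid. Take Rxy, Ryz and set V(q)={w : Rxw}. Then □q at x, so □□q at x, so □q at y, so q at z, i.e. Rxz.

Yes — defined by □q → □□q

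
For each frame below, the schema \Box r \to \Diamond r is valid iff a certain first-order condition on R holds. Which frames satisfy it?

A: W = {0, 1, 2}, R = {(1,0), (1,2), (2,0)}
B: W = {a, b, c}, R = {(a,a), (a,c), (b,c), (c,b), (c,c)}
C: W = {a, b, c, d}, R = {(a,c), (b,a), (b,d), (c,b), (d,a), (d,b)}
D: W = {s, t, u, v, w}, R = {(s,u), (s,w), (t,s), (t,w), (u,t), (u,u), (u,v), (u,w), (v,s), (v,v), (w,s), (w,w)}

This is the axiom for seriality; its first-order frame correspondent is \forall x \exists y Rxy.
A: fails — world 0 has no successor.
B: ✓.
C: ✓.
D: ✓.
Valid on: B, C, D.

B, C, D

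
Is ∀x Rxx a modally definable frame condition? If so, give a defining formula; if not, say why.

Yes — defined by □r → r

The condition is reflexivity. A defining modal formula is □r → r.
Suppose □r→r is valid. At any x set V(r)={w : Rxw}. Then □r holds at x, so r holds at x, i.e. Rxx.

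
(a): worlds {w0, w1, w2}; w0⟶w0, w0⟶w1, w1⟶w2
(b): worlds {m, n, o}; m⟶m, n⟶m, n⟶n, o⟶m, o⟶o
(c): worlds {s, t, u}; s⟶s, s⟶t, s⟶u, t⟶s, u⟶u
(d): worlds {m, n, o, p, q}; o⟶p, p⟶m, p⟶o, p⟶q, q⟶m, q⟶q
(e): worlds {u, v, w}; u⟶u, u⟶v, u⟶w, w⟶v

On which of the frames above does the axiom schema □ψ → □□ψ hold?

(b), (e)

Frame correspondent (Sahlqvist): ∀x ∀y ∀z (Rxy ∧ Ryz → Rxz) — i.e. transitivity.
(a): fails — Rw0w1 and Rw1w2 but not Rw0w2.
(b): satisfies the condition.
(c): fails — Rts and Rsu but not Rtu.
(d): fails — Rop and Rpm but not Rom.
(e): satisfies the condition.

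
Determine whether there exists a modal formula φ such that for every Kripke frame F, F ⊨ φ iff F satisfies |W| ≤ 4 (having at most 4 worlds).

No

Any modally definable frame class is closed under disjoint unions.
Any modal formula valid on each of 5 disjoint one-world frames is valid on their disjoint union (validity is preserved under disjoint unions). Each one-world frame has |W|=1≤4, but the union has |W|=5.
So no modal formula (or set of formulas) defines exactly the |W|≤4 frames.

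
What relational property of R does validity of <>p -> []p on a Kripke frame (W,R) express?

Partial functionality

This schema is the CD axiom.
Its frame correspondent is partial functionality — forall x forall y forall z (Rxy & Rxz -> y = z).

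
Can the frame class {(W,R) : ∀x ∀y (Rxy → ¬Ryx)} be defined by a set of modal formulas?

No

Modal frame validity is preserved under surjective bounded morphisms.
The 5-cycle (worlds s,t,u,v,w with s→t→u→v→w→s) is asymmetric. Mapping every world to a single reflexive point • is a surjective bounded morphism, and the reflexive point is not asymmetric (R•• but asymmetry requires ¬R••).
So the class is not modally definable.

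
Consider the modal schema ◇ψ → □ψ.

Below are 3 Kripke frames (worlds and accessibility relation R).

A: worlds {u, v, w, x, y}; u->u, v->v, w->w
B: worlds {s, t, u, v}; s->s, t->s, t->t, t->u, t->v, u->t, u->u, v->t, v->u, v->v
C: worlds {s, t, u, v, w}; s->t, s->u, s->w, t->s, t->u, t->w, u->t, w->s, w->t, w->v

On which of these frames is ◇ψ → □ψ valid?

This is the axiom for partial functionality; its first-order frame correspondent is ∀x ∀y ∀z (Rxy ∧ Rxz → y = z).
A: condition met.
B: fails — t sees both s and t.
C: fails — s sees both t and u.
Valid on: A.

A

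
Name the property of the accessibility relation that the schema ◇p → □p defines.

Partial functionality

Suppose ◇p→□p is valid. Take Rxy, Rxz and set V(p)={y}. Then ◇p at x, so □p at x, so p at z, i.e. z=y.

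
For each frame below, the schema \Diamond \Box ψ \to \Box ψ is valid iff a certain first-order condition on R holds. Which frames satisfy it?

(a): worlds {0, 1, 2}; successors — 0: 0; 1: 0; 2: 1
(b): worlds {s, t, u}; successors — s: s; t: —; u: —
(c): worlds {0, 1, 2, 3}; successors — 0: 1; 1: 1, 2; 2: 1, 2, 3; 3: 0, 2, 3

(b)

The schema corresponds to the Euclidean property: \forall x \forall y \forall z (Rxy \wedge Rxz \to Ryz).
(a): fails — R21 and R21 but not R11.
(b): holds.
(c): fails — R23 and R21 but not R31.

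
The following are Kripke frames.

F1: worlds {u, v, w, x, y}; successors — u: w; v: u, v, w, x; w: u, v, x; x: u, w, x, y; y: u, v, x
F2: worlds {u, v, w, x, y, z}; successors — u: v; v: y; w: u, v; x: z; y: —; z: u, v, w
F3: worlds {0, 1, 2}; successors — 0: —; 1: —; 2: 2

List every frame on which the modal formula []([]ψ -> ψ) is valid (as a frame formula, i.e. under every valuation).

This is the axiom for shift-reflexivity; its first-order frame correspondent is forall x forall y (Rxy -> Ryy).
F1: fails — Rxw but not Rww.
F2: fails — Ruv but not Rvv.
F3: condition met.
Valid on: F3.

F3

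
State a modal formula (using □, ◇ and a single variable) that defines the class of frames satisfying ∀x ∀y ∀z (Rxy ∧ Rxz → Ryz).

This is the Euclidean property; the standard corresponding axiom is 5: ◇q → □◇q.
Suppose ◇q→□◇q is valid. Take Rxy, Rxz and set V(q)={y}. Then ◇q at x, so □◇q at x, so ◇q at z, so some w with Rzw has q; w=y, i.e. Rzy. By symmetry of the argument, Ryz.

◇q → □◇q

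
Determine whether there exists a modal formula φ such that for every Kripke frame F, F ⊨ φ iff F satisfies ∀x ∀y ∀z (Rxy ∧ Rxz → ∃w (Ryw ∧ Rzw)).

This is a Sahlqvist condition; the .2 axiom ◇□r → □◇r defines it.
Suppose ◇□r→□◇r is valid. Take Rxy, Rxz and set V(r)={w : Ryw}. Then □r at y so ◇□r at x, so □◇r at x, so ◇r at z, giving w with Rzw and Ryw.

Definable; ◇□r → □◇r defines it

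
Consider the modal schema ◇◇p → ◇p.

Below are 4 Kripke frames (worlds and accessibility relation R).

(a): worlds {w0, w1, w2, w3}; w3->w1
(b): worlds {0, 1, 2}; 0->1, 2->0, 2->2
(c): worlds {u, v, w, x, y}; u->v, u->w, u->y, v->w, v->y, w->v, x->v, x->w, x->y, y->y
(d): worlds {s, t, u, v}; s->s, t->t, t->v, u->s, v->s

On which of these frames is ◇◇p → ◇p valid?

The schema corresponds to a generalized confluence (Geach) condition: ∀x ∀y (xR²y → ∃w (y = w ∧ xRw)).
(a): ✓.
(b): fails — 2R²1 but no w with 1=w and 2Rw.
(c): fails — vR²v but no t with v=t and vRt.
(d): fails — tR²s but no w with s=w and tRw.

(a)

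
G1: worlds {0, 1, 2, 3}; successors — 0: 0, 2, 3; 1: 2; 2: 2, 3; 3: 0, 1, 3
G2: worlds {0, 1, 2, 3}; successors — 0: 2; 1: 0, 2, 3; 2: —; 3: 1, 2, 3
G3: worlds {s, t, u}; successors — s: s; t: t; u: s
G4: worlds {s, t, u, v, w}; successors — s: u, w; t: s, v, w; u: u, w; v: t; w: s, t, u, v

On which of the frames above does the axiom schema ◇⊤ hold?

This is the axiom for seriality; its first-order frame correspondent is ∀x ∃y Rxy.
G1: holds.
G2: fails — world 2 has no successor.
G3: holds.
G4: holds.

G1, G3, G4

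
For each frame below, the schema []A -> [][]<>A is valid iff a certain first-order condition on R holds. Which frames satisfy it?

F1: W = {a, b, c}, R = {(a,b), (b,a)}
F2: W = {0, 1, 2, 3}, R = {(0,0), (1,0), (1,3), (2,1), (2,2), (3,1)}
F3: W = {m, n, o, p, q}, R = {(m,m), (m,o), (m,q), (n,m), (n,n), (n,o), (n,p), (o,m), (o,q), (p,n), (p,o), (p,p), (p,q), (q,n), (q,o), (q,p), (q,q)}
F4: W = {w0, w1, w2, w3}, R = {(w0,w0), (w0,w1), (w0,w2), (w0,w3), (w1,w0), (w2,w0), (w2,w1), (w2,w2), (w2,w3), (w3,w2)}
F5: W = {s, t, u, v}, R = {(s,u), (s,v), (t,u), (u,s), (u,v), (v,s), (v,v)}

F1, F3

Frame correspondent (Sahlqvist): forall x forall z (x R^2 z -> exists w (xRw & zRw)) — i.e. a generalized confluence (Geach) condition.
F1: satisfies the condition.
F2: fails — 2R²0 but no w with 2Rw and 0Rw.
F3: satisfies the condition.
F4: fails — w1R²w3 but no w with w1Rw and w3Rw.
F5: fails — tR²v but no w with tRw and vRw.
Valid on: F1, F3.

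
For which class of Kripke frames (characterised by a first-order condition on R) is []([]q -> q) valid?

This is the T□ axiom.
Its frame correspondent is shift-reflexivity — forall x forall y (Rxy -> Ryy).

shift-reflexivity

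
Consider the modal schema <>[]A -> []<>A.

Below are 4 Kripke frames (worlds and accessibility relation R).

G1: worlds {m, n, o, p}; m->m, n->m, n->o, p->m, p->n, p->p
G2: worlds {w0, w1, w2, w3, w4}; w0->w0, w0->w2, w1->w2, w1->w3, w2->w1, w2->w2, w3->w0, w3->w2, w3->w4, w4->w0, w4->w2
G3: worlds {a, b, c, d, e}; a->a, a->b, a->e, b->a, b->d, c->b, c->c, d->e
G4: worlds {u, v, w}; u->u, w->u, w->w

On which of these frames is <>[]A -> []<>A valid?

G2, G4

This is the axiom for convergence; its first-order frame correspondent is forall x forall y forall z (Rxy & Rxz -> exists w (Ryw & Rzw)).
G1: fails — Rno and Rno but o and o have no common successor.
G2: ✓.
G3: fails — Rab and Rae but b and e have no common successor.
G4: ✓.
Valid on: G2, G4.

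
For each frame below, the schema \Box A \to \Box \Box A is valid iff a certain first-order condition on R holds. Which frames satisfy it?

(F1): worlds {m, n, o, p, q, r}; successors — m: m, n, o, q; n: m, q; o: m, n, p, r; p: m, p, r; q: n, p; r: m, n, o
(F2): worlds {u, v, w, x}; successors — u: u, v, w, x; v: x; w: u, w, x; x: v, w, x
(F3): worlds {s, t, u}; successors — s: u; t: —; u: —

(F3)

Frame correspondent (Sahlqvist): \forall x \forall y \forall z (Rxy \wedge Ryz \to Rxz) — i.e. transitivity.
(F1): fails — Rom and Rmo but not Roo.
(F2): fails — Rxw and Rwu but not Rxu.
(F3): satisfies the condition.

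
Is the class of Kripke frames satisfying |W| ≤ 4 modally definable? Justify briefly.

If a class were modally definable it would be closed under disjoint unions (Goldblatt–Thomason).
Any modal formula valid on each of 5 disjoint one-world frames is valid on their disjoint union (validity is preserved under disjoint unions). Each one-world frame has |W|=1≤4, but the union has |W|=5.
So no modal formula (or set of formulas) defines exactly the |W|≤4 frames.

No — not modally definable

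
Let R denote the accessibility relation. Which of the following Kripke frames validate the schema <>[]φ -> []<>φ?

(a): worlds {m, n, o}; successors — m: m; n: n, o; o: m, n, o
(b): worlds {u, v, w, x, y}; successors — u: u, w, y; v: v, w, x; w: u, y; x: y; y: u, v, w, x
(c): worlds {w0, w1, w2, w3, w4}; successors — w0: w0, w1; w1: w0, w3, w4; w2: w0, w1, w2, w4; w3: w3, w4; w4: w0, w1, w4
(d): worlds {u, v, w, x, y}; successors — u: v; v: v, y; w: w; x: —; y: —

none

The schema corresponds to convergence: forall x forall y forall z (Rxy & Rxz -> exists w (Ryw & Rzw)).
(a): fails — Rom and Ron but m and n have no common successor.
(b): fails — Rvv and Rvw but v and w have no common successor.
(c): fails — Rw1w0 and Rw1w3 but w0 and w3 have no common successor.
(d): fails — Rvv and Rvy but v and y have no common successor.
Valid on no frame.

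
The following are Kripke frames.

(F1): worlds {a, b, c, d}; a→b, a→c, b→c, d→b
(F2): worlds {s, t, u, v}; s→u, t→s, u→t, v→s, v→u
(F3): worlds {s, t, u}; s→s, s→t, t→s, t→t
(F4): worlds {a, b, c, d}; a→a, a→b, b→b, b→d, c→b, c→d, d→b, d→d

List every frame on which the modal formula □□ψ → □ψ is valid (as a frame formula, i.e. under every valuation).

This is the axiom for density; its first-order frame correspondent is ∀x ∀y (Rxy → ∃z (Rxz ∧ Rzy)).
(F1): fails — Rdb but no z with Rdz and Rzb.
(F2): fails — Rut but no z with Ruz and Rzt.
(F3): holds.
(F4): holds.
Valid on: (F3), (F4).

(F3), (F4)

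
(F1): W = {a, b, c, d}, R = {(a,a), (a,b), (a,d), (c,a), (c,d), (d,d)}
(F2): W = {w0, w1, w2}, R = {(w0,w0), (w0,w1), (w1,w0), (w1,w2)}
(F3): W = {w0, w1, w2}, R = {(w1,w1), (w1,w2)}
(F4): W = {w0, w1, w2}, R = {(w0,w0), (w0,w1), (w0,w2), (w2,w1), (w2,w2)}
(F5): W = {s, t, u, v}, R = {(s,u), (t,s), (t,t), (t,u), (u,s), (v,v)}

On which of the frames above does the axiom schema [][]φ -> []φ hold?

The schema corresponds to density: forall x forall y (Rxy -> exists z (Rxz & Rzy)).
(F1): satisfies the condition.
(F2): fails — Rw1w2 but no z with Rw1z and Rzw2.
(F3): satisfies the condition.
(F4): satisfies the condition.
(F5): fails — Rus but no z with Ruz and Rzs.
Valid on: (F1), (F3), (F4).

(F1), (F3), (F4)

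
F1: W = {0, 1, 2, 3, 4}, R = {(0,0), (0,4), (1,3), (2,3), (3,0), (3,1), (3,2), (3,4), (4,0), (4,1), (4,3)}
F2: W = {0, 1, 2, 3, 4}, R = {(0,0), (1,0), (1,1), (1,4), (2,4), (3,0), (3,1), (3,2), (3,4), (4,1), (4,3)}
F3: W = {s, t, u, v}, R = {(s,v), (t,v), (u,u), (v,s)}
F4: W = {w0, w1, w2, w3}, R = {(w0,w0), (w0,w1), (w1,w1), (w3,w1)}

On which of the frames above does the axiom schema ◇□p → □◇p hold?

The schema corresponds to convergence: ∀x ∀y ∀z (Rxy ∧ Rxz → ∃w (Ryw ∧ Rzw)).
F1: fails — R32 and R30 but 2 and 0 have no common successor.
F2: fails — R10 and R14 but 0 and 4 have no common successor.
F3: holds.
F4: holds.
Valid on: F3, F4.

F3, F4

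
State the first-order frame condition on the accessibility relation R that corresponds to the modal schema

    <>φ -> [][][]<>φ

forall x forall y forall z ((xRy & x R^3 z) -> exists w (y = w & zRw))

This is a Sahlqvist (Geach-type) schema ◇^1□^0φ → □^3◇^1φ.
First-order correspondent: forall x forall y forall z ((xRy & x R^3 z) -> exists w (y = w & zRw)).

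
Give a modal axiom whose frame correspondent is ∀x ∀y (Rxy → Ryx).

A defining formula is p → □◇p (the B axiom).
Suppose p→□◇p is valid. Take Rxy and set V(p)={x}. Then p at x, so □◇p at x, so ◇p at y, so some z with Ryz has p; z=x, i.e. Ryx.

p → □◇p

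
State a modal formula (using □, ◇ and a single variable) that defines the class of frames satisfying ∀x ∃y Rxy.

The condition is seriality. The D schema □r → ◇r defines it.
Suppose □r→◇r is valid. At any x set V(r)=W. Then □r at x, so ◇r at x, so x has a successor.

□r → ◇r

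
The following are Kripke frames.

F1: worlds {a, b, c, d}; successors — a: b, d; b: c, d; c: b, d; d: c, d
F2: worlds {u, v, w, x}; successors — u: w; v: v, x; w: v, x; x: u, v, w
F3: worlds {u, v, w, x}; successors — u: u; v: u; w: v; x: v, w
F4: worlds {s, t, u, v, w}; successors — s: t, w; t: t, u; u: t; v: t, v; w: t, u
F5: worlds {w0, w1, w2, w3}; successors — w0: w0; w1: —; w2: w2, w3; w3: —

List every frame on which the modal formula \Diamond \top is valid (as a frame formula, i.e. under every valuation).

This is the axiom for seriality; its first-order frame correspondent is \forall x \exists y Rxy.
F1: satisfies the condition.
F2: satisfies the condition.
F3: satisfies the condition.
F4: satisfies the condition.
F5: fails — world w1 has no successor.
Valid on: F1, F2, F3, F4.

F1, F2, F3, F4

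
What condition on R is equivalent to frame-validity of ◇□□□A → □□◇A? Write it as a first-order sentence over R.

∀x ∀y ∀z ((xRy ∧ xR²z) → ∃w (yR³w ∧ zRw))

This is a Sahlqvist (Geach-type) schema ◇^1□^3A → □^2◇^1A.
Minimal-valuation argument: fix x; take any y with xR^1y and any z with xR^2z. Set V(A) to the set of worlds R-reachable from y in exactly 3 steps. Then □^3A holds at y, so the antecedent holds at x; validity forces ◇^1A at z, giving a w with zR^1w and yR^3w.
First-order correspondent: ∀x ∀y ∀z ((xRy ∧ xR²z) → ∃w (yR³w ∧ zRw)).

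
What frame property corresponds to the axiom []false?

This is the Ver axiom.
It corresponds to emptiness of R: forall x forall y ~Rxy.

emptiness of R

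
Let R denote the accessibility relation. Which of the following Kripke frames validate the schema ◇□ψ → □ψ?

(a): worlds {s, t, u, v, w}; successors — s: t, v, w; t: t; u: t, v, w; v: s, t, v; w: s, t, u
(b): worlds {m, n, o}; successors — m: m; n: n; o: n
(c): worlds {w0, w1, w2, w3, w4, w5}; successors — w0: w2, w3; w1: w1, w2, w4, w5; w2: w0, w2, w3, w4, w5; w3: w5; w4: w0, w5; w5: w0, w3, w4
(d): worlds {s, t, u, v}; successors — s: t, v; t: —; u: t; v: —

(b)

The schema corresponds to the Euclidean property: ∀x ∀y ∀z (Rxy ∧ Rxz → Ryz).
(a): fails — Rsv and Rsw but not Rvw.
(b): satisfies the condition.
(c): fails — Rw0w3 and Rw0w2 but not Rw3w2.
(d): fails — Rsv and Rsv but not Rvv.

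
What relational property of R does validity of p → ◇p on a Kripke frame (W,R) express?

Replacing p by ¬p and contraposing gives the equivalent schema □p → p.
Suppose □p→p is valid. At any x set V(p)={w : Rxw}. Then □p holds at x, so p holds at x, i.e. Rxx.

Reflexivity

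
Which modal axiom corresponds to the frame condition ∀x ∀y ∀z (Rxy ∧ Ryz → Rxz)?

This is transitivity; the standard corresponding axiom is 4: □r → □□r.
Suppose □r→□□r is valid. Take Rxy, Ryz and set V(r)={w : Rxw}. Then □r at x, so □□r at x, so □r at y, so r at z, i.e. Rxz.

□r → □□r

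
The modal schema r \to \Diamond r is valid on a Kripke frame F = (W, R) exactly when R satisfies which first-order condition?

Equivalently (dual form): □r → r.
Suppose □r→r is valid. At any x set V(r)={w : Rxw}. Then □r holds at x, so r holds at x, i.e. Rxx.

reflexivity: \forall x Rxx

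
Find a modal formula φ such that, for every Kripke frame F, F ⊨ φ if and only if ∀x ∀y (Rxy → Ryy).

□(□ψ → ψ)

This is shift-reflexivity; the standard corresponding axiom is T□: □(□ψ → ψ).
Suppose □(□ψ→ψ) is valid. Take Rxy and set V(ψ)={w : Ryw}. Then at y, □ψ holds; since □(□ψ→ψ) at x, □ψ→ψ at y, so ψ at y, i.e. Ryy.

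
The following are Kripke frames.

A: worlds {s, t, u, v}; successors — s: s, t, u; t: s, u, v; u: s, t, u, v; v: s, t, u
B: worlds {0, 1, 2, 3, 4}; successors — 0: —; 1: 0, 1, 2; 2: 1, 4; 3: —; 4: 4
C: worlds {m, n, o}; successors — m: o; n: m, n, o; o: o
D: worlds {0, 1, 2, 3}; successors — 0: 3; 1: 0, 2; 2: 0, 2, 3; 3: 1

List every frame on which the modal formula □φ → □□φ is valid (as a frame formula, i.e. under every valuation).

C

This is the axiom for transitivity; its first-order frame correspondent is ∀x ∀y ∀z (Rxy ∧ Ryz → Rxz).
A: fails — Rtv and Rvt but not Rtt.
B: fails — R12 and R24 but not R14.
C: holds.
D: fails — R10 and R03 but not R13.
Valid on: C.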